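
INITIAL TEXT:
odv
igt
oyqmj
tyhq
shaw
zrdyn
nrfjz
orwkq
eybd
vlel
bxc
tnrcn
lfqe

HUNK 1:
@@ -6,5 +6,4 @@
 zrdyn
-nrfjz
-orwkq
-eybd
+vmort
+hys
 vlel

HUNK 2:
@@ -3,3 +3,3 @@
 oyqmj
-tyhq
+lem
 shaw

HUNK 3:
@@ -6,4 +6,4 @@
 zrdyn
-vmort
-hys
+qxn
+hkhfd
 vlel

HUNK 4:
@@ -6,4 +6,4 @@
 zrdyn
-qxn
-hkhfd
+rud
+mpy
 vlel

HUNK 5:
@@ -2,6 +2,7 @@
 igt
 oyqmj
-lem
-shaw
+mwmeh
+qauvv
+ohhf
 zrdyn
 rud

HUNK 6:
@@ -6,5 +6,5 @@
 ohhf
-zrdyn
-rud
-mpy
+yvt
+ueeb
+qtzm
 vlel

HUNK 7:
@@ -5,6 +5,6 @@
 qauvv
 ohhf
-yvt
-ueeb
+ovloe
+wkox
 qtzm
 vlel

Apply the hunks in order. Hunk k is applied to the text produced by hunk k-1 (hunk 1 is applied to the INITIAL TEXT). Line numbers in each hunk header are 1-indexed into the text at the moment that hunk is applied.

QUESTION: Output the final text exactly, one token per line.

Answer: odv
igt
oyqmj
mwmeh
qauvv
ohhf
ovloe
wkox
qtzm
vlel
bxc
tnrcn
lfqe

Derivation:
Hunk 1: at line 6 remove [nrfjz,orwkq,eybd] add [vmort,hys] -> 12 lines: odv igt oyqmj tyhq shaw zrdyn vmort hys vlel bxc tnrcn lfqe
Hunk 2: at line 3 remove [tyhq] add [lem] -> 12 lines: odv igt oyqmj lem shaw zrdyn vmort hys vlel bxc tnrcn lfqe
Hunk 3: at line 6 remove [vmort,hys] add [qxn,hkhfd] -> 12 lines: odv igt oyqmj lem shaw zrdyn qxn hkhfd vlel bxc tnrcn lfqe
Hunk 4: at line 6 remove [qxn,hkhfd] add [rud,mpy] -> 12 lines: odv igt oyqmj lem shaw zrdyn rud mpy vlel bxc tnrcn lfqe
Hunk 5: at line 2 remove [lem,shaw] add [mwmeh,qauvv,ohhf] -> 13 lines: odv igt oyqmj mwmeh qauvv ohhf zrdyn rud mpy vlel bxc tnrcn lfqe
Hunk 6: at line 6 remove [zrdyn,rud,mpy] add [yvt,ueeb,qtzm] -> 13 lines: odv igt oyqmj mwmeh qauvv ohhf yvt ueeb qtzm vlel bxc tnrcn lfqe
Hunk 7: at line 5 remove [yvt,ueeb] add [ovloe,wkox] -> 13 lines: odv igt oyqmj mwmeh qauvv ohhf ovloe wkox qtzm vlel bxc tnrcn lfqe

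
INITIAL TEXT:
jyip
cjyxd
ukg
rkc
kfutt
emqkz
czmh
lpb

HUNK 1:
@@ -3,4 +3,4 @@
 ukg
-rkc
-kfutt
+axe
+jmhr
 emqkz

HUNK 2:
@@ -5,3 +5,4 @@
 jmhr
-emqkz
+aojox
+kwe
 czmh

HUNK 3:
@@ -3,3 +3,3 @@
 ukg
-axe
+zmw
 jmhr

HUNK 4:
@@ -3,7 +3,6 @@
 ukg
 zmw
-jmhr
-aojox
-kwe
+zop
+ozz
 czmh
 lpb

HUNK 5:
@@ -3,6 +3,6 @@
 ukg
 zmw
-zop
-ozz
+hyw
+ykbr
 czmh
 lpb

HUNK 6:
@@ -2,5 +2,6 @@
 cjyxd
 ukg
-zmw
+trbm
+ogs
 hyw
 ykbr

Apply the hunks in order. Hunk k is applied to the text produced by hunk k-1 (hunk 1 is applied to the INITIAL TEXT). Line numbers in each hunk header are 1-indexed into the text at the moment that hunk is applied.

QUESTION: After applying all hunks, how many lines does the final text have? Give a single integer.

Hunk 1: at line 3 remove [rkc,kfutt] add [axe,jmhr] -> 8 lines: jyip cjyxd ukg axe jmhr emqkz czmh lpb
Hunk 2: at line 5 remove [emqkz] add [aojox,kwe] -> 9 lines: jyip cjyxd ukg axe jmhr aojox kwe czmh lpb
Hunk 3: at line 3 remove [axe] add [zmw] -> 9 lines: jyip cjyxd ukg zmw jmhr aojox kwe czmh lpb
Hunk 4: at line 3 remove [jmhr,aojox,kwe] add [zop,ozz] -> 8 lines: jyip cjyxd ukg zmw zop ozz czmh lpb
Hunk 5: at line 3 remove [zop,ozz] add [hyw,ykbr] -> 8 lines: jyip cjyxd ukg zmw hyw ykbr czmh lpb
Hunk 6: at line 2 remove [zmw] add [trbm,ogs] -> 9 lines: jyip cjyxd ukg trbm ogs hyw ykbr czmh lpb
Final line count: 9

Answer: 9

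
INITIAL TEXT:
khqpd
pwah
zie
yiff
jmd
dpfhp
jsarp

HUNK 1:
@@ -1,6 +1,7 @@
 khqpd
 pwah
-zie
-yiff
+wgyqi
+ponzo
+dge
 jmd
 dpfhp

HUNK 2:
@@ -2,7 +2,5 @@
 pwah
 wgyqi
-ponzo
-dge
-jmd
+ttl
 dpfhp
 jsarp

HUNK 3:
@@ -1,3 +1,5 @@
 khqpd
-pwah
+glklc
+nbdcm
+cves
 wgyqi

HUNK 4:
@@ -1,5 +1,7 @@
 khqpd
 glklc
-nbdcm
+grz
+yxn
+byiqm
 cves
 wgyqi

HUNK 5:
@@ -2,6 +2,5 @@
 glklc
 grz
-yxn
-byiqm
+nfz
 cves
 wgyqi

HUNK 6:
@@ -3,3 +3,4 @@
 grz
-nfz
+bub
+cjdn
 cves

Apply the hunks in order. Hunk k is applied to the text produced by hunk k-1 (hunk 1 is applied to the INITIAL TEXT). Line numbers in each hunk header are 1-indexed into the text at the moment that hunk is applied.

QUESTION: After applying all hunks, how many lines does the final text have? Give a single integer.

Answer: 10

Derivation:
Hunk 1: at line 1 remove [zie,yiff] add [wgyqi,ponzo,dge] -> 8 lines: khqpd pwah wgyqi ponzo dge jmd dpfhp jsarp
Hunk 2: at line 2 remove [ponzo,dge,jmd] add [ttl] -> 6 lines: khqpd pwah wgyqi ttl dpfhp jsarp
Hunk 3: at line 1 remove [pwah] add [glklc,nbdcm,cves] -> 8 lines: khqpd glklc nbdcm cves wgyqi ttl dpfhp jsarp
Hunk 4: at line 1 remove [nbdcm] add [grz,yxn,byiqm] -> 10 lines: khqpd glklc grz yxn byiqm cves wgyqi ttl dpfhp jsarp
Hunk 5: at line 2 remove [yxn,byiqm] add [nfz] -> 9 lines: khqpd glklc grz nfz cves wgyqi ttl dpfhp jsarp
Hunk 6: at line 3 remove [nfz] add [bub,cjdn] -> 10 lines: khqpd glklc grz bub cjdn cves wgyqi ttl dpfhp jsarp
Final line count: 10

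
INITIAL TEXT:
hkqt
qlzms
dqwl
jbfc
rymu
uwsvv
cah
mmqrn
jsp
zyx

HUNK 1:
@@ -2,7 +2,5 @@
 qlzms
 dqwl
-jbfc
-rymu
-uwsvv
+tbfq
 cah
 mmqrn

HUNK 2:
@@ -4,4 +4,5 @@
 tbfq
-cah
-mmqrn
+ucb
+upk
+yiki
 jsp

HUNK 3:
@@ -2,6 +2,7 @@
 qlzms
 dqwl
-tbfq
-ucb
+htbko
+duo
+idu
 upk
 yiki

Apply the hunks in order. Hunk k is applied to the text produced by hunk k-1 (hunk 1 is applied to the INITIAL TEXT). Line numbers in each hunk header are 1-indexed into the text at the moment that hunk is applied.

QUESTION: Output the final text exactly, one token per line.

Hunk 1: at line 2 remove [jbfc,rymu,uwsvv] add [tbfq] -> 8 lines: hkqt qlzms dqwl tbfq cah mmqrn jsp zyx
Hunk 2: at line 4 remove [cah,mmqrn] add [ucb,upk,yiki] -> 9 lines: hkqt qlzms dqwl tbfq ucb upk yiki jsp zyx
Hunk 3: at line 2 remove [tbfq,ucb] add [htbko,duo,idu] -> 10 lines: hkqt qlzms dqwl htbko duo idu upk yiki jsp zyx

Answer: hkqt
qlzms
dqwl
htbko
duo
idu
upk
yiki
jsp
zyx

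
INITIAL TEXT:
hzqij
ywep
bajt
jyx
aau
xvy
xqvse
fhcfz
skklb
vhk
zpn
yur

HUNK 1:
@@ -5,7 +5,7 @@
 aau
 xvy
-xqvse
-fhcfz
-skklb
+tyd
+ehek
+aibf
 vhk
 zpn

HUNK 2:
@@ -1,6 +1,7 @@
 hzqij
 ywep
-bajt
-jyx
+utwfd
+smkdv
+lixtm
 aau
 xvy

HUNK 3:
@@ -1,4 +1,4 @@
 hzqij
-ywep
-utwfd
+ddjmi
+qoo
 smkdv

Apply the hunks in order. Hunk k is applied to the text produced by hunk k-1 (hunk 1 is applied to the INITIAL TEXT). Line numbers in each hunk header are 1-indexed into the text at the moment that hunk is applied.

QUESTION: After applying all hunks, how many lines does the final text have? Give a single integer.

Hunk 1: at line 5 remove [xqvse,fhcfz,skklb] add [tyd,ehek,aibf] -> 12 lines: hzqij ywep bajt jyx aau xvy tyd ehek aibf vhk zpn yur
Hunk 2: at line 1 remove [bajt,jyx] add [utwfd,smkdv,lixtm] -> 13 lines: hzqij ywep utwfd smkdv lixtm aau xvy tyd ehek aibf vhk zpn yur
Hunk 3: at line 1 remove [ywep,utwfd] add [ddjmi,qoo] -> 13 lines: hzqij ddjmi qoo smkdv lixtm aau xvy tyd ehek aibf vhk zpn yur
Final line count: 13

Answer: 13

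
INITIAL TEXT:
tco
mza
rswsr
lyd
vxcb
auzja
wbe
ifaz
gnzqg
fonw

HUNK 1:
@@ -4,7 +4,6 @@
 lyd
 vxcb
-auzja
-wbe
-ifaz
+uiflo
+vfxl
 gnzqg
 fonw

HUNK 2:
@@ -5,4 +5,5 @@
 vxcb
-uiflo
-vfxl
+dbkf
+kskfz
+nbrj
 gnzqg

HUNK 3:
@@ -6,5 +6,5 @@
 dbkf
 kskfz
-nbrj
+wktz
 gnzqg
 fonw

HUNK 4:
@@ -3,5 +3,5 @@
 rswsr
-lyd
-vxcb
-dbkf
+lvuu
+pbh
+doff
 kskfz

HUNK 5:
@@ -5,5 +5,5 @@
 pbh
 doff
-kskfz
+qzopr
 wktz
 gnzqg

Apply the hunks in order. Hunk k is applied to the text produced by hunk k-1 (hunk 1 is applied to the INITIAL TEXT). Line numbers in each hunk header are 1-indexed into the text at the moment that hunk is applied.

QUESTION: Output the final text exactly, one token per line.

Hunk 1: at line 4 remove [auzja,wbe,ifaz] add [uiflo,vfxl] -> 9 lines: tco mza rswsr lyd vxcb uiflo vfxl gnzqg fonw
Hunk 2: at line 5 remove [uiflo,vfxl] add [dbkf,kskfz,nbrj] -> 10 lines: tco mza rswsr lyd vxcb dbkf kskfz nbrj gnzqg fonw
Hunk 3: at line 6 remove [nbrj] add [wktz] -> 10 lines: tco mza rswsr lyd vxcb dbkf kskfz wktz gnzqg fonw
Hunk 4: at line 3 remove [lyd,vxcb,dbkf] add [lvuu,pbh,doff] -> 10 lines: tco mza rswsr lvuu pbh doff kskfz wktz gnzqg fonw
Hunk 5: at line 5 remove [kskfz] add [qzopr] -> 10 lines: tco mza rswsr lvuu pbh doff qzopr wktz gnzqg fonw

Answer: tco
mza
rswsr
lvuu
pbh
doff
qzopr
wktz
gnzqg
fonw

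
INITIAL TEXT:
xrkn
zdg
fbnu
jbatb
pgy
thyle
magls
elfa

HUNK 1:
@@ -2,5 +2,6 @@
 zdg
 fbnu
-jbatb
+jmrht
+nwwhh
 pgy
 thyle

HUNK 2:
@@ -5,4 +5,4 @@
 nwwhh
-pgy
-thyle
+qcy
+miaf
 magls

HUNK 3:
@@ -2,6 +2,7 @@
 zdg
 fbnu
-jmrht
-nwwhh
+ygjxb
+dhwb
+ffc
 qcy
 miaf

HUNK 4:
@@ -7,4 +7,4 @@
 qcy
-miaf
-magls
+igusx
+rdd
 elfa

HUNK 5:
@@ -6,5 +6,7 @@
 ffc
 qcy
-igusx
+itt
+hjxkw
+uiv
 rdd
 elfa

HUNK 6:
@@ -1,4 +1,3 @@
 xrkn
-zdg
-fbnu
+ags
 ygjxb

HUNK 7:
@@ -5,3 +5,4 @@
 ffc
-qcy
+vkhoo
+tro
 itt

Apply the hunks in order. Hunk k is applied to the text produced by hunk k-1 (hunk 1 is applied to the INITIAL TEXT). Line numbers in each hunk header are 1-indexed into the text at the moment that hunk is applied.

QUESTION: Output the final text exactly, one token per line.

Hunk 1: at line 2 remove [jbatb] add [jmrht,nwwhh] -> 9 lines: xrkn zdg fbnu jmrht nwwhh pgy thyle magls elfa
Hunk 2: at line 5 remove [pgy,thyle] add [qcy,miaf] -> 9 lines: xrkn zdg fbnu jmrht nwwhh qcy miaf magls elfa
Hunk 3: at line 2 remove [jmrht,nwwhh] add [ygjxb,dhwb,ffc] -> 10 lines: xrkn zdg fbnu ygjxb dhwb ffc qcy miaf magls elfa
Hunk 4: at line 7 remove [miaf,magls] add [igusx,rdd] -> 10 lines: xrkn zdg fbnu ygjxb dhwb ffc qcy igusx rdd elfa
Hunk 5: at line 6 remove [igusx] add [itt,hjxkw,uiv] -> 12 lines: xrkn zdg fbnu ygjxb dhwb ffc qcy itt hjxkw uiv rdd elfa
Hunk 6: at line 1 remove [zdg,fbnu] add [ags] -> 11 lines: xrkn ags ygjxb dhwb ffc qcy itt hjxkw uiv rdd elfa
Hunk 7: at line 5 remove [qcy] add [vkhoo,tro] -> 12 lines: xrkn ags ygjxb dhwb ffc vkhoo tro itt hjxkw uiv rdd elfa

Answer: xrkn
ags
ygjxb
dhwb
ffc
vkhoo
tro
itt
hjxkw
uiv
rdd
elfa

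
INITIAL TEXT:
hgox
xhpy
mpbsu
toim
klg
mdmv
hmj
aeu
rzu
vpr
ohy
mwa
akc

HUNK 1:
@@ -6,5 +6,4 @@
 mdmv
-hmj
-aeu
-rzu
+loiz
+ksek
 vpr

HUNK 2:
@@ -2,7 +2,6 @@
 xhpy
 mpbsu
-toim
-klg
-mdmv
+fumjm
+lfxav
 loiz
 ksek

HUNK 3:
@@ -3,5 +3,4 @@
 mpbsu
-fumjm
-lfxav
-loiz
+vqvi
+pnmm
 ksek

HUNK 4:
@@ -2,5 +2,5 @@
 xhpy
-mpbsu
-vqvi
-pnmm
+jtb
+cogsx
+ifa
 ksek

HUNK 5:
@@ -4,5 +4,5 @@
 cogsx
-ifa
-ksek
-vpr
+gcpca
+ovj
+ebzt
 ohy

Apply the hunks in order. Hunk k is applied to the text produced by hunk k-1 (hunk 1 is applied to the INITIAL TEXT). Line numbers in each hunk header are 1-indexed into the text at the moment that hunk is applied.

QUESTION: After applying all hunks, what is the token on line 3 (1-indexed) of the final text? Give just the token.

Hunk 1: at line 6 remove [hmj,aeu,rzu] add [loiz,ksek] -> 12 lines: hgox xhpy mpbsu toim klg mdmv loiz ksek vpr ohy mwa akc
Hunk 2: at line 2 remove [toim,klg,mdmv] add [fumjm,lfxav] -> 11 lines: hgox xhpy mpbsu fumjm lfxav loiz ksek vpr ohy mwa akc
Hunk 3: at line 3 remove [fumjm,lfxav,loiz] add [vqvi,pnmm] -> 10 lines: hgox xhpy mpbsu vqvi pnmm ksek vpr ohy mwa akc
Hunk 4: at line 2 remove [mpbsu,vqvi,pnmm] add [jtb,cogsx,ifa] -> 10 lines: hgox xhpy jtb cogsx ifa ksek vpr ohy mwa akc
Hunk 5: at line 4 remove [ifa,ksek,vpr] add [gcpca,ovj,ebzt] -> 10 lines: hgox xhpy jtb cogsx gcpca ovj ebzt ohy mwa akc
Final line 3: jtb

Answer: jtb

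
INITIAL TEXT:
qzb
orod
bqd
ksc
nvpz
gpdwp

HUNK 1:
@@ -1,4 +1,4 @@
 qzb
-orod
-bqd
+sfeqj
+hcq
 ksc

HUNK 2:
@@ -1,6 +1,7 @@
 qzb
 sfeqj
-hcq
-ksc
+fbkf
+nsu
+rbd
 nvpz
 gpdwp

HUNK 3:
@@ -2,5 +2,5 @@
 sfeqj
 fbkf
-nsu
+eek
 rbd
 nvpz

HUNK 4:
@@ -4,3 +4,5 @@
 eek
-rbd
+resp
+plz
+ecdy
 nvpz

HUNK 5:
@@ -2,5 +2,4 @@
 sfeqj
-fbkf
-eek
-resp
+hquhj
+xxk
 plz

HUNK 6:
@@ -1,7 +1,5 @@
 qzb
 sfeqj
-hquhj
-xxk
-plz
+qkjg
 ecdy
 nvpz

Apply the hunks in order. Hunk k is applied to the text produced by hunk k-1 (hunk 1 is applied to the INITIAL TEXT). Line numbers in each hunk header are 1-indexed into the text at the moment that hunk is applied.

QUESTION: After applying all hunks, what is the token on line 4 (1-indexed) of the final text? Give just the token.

Answer: ecdy

Derivation:
Hunk 1: at line 1 remove [orod,bqd] add [sfeqj,hcq] -> 6 lines: qzb sfeqj hcq ksc nvpz gpdwp
Hunk 2: at line 1 remove [hcq,ksc] add [fbkf,nsu,rbd] -> 7 lines: qzb sfeqj fbkf nsu rbd nvpz gpdwp
Hunk 3: at line 2 remove [nsu] add [eek] -> 7 lines: qzb sfeqj fbkf eek rbd nvpz gpdwp
Hunk 4: at line 4 remove [rbd] add [resp,plz,ecdy] -> 9 lines: qzb sfeqj fbkf eek resp plz ecdy nvpz gpdwp
Hunk 5: at line 2 remove [fbkf,eek,resp] add [hquhj,xxk] -> 8 lines: qzb sfeqj hquhj xxk plz ecdy nvpz gpdwp
Hunk 6: at line 1 remove [hquhj,xxk,plz] add [qkjg] -> 6 lines: qzb sfeqj qkjg ecdy nvpz gpdwp
Final line 4: ecdy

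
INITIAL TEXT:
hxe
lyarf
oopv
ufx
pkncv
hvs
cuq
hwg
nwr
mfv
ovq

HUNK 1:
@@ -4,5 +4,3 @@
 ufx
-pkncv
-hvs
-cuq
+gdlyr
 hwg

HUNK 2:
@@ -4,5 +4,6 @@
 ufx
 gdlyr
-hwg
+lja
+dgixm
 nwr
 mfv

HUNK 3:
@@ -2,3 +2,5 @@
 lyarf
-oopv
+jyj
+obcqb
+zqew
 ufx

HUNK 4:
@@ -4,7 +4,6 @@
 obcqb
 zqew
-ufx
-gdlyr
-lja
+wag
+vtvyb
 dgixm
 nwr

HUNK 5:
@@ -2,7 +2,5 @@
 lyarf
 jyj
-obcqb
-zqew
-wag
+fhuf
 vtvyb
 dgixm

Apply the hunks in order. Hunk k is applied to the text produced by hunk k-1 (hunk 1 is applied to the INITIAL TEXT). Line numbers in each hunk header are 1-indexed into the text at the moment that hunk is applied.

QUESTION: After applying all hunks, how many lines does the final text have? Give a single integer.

Answer: 9

Derivation:
Hunk 1: at line 4 remove [pkncv,hvs,cuq] add [gdlyr] -> 9 lines: hxe lyarf oopv ufx gdlyr hwg nwr mfv ovq
Hunk 2: at line 4 remove [hwg] add [lja,dgixm] -> 10 lines: hxe lyarf oopv ufx gdlyr lja dgixm nwr mfv ovq
Hunk 3: at line 2 remove [oopv] add [jyj,obcqb,zqew] -> 12 lines: hxe lyarf jyj obcqb zqew ufx gdlyr lja dgixm nwr mfv ovq
Hunk 4: at line 4 remove [ufx,gdlyr,lja] add [wag,vtvyb] -> 11 lines: hxe lyarf jyj obcqb zqew wag vtvyb dgixm nwr mfv ovq
Hunk 5: at line 2 remove [obcqb,zqew,wag] add [fhuf] -> 9 lines: hxe lyarf jyj fhuf vtvyb dgixm nwr mfv ovq
Final line count: 9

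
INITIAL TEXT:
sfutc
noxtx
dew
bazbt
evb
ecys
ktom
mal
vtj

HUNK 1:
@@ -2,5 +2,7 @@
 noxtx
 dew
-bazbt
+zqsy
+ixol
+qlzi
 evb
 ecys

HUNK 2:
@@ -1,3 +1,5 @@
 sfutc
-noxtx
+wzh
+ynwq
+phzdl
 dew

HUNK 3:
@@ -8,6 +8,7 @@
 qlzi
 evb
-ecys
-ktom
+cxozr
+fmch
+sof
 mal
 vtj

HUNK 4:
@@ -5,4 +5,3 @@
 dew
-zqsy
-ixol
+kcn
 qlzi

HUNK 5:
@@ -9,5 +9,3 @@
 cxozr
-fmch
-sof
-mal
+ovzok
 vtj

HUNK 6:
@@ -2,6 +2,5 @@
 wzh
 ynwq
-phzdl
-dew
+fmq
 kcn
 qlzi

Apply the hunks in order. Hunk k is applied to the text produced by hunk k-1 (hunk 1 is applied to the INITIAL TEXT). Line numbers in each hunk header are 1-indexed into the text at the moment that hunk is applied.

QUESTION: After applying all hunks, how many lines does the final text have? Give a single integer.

Hunk 1: at line 2 remove [bazbt] add [zqsy,ixol,qlzi] -> 11 lines: sfutc noxtx dew zqsy ixol qlzi evb ecys ktom mal vtj
Hunk 2: at line 1 remove [noxtx] add [wzh,ynwq,phzdl] -> 13 lines: sfutc wzh ynwq phzdl dew zqsy ixol qlzi evb ecys ktom mal vtj
Hunk 3: at line 8 remove [ecys,ktom] add [cxozr,fmch,sof] -> 14 lines: sfutc wzh ynwq phzdl dew zqsy ixol qlzi evb cxozr fmch sof mal vtj
Hunk 4: at line 5 remove [zqsy,ixol] add [kcn] -> 13 lines: sfutc wzh ynwq phzdl dew kcn qlzi evb cxozr fmch sof mal vtj
Hunk 5: at line 9 remove [fmch,sof,mal] add [ovzok] -> 11 lines: sfutc wzh ynwq phzdl dew kcn qlzi evb cxozr ovzok vtj
Hunk 6: at line 2 remove [phzdl,dew] add [fmq] -> 10 lines: sfutc wzh ynwq fmq kcn qlzi evb cxozr ovzok vtj
Final line count: 10

Answer: 10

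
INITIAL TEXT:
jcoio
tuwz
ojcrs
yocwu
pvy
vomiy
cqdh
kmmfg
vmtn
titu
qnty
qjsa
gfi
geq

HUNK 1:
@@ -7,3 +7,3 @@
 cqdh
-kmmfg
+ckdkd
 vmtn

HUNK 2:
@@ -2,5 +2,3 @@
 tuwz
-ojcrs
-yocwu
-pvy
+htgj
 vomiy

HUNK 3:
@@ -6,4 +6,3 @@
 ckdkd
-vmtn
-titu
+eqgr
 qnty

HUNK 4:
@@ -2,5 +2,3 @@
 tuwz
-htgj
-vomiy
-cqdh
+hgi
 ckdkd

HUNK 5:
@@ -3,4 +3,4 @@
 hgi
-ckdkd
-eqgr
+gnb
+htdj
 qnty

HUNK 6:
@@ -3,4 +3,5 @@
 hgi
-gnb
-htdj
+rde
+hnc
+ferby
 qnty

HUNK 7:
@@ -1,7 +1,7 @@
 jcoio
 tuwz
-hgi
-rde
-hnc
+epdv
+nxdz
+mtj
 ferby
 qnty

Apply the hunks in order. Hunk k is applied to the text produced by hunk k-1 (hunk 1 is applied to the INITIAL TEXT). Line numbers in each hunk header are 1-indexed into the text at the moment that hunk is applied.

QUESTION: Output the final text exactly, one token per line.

Hunk 1: at line 7 remove [kmmfg] add [ckdkd] -> 14 lines: jcoio tuwz ojcrs yocwu pvy vomiy cqdh ckdkd vmtn titu qnty qjsa gfi geq
Hunk 2: at line 2 remove [ojcrs,yocwu,pvy] add [htgj] -> 12 lines: jcoio tuwz htgj vomiy cqdh ckdkd vmtn titu qnty qjsa gfi geq
Hunk 3: at line 6 remove [vmtn,titu] add [eqgr] -> 11 lines: jcoio tuwz htgj vomiy cqdh ckdkd eqgr qnty qjsa gfi geq
Hunk 4: at line 2 remove [htgj,vomiy,cqdh] add [hgi] -> 9 lines: jcoio tuwz hgi ckdkd eqgr qnty qjsa gfi geq
Hunk 5: at line 3 remove [ckdkd,eqgr] add [gnb,htdj] -> 9 lines: jcoio tuwz hgi gnb htdj qnty qjsa gfi geq
Hunk 6: at line 3 remove [gnb,htdj] add [rde,hnc,ferby] -> 10 lines: jcoio tuwz hgi rde hnc ferby qnty qjsa gfi geq
Hunk 7: at line 1 remove [hgi,rde,hnc] add [epdv,nxdz,mtj] -> 10 lines: jcoio tuwz epdv nxdz mtj ferby qnty qjsa gfi geq

Answer: jcoio
tuwz
epdv
nxdz
mtj
ferby
qnty
qjsa
gfi
geq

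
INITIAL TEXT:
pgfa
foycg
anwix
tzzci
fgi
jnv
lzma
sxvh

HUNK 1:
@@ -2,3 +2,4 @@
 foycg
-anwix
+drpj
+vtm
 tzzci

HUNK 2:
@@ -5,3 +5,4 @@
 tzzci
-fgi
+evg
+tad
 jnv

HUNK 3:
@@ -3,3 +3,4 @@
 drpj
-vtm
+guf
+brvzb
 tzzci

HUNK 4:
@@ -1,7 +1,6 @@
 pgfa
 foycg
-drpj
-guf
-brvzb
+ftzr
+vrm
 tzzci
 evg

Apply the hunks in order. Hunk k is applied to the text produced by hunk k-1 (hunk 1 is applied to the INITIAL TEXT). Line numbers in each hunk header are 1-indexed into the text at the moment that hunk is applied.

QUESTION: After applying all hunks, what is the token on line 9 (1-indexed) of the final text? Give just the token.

Hunk 1: at line 2 remove [anwix] add [drpj,vtm] -> 9 lines: pgfa foycg drpj vtm tzzci fgi jnv lzma sxvh
Hunk 2: at line 5 remove [fgi] add [evg,tad] -> 10 lines: pgfa foycg drpj vtm tzzci evg tad jnv lzma sxvh
Hunk 3: at line 3 remove [vtm] add [guf,brvzb] -> 11 lines: pgfa foycg drpj guf brvzb tzzci evg tad jnv lzma sxvh
Hunk 4: at line 1 remove [drpj,guf,brvzb] add [ftzr,vrm] -> 10 lines: pgfa foycg ftzr vrm tzzci evg tad jnv lzma sxvh
Final line 9: lzma

Answer: lzma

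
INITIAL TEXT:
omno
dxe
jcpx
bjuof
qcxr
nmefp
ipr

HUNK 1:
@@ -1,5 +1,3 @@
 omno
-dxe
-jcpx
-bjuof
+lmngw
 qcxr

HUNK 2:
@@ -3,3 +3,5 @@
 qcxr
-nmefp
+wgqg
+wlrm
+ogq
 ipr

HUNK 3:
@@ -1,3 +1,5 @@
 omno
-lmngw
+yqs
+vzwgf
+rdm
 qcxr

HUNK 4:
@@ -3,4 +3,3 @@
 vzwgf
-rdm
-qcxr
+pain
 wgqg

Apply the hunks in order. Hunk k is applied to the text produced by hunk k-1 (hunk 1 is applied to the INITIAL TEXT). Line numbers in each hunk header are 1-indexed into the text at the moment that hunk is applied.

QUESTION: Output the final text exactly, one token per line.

Hunk 1: at line 1 remove [dxe,jcpx,bjuof] add [lmngw] -> 5 lines: omno lmngw qcxr nmefp ipr
Hunk 2: at line 3 remove [nmefp] add [wgqg,wlrm,ogq] -> 7 lines: omno lmngw qcxr wgqg wlrm ogq ipr
Hunk 3: at line 1 remove [lmngw] add [yqs,vzwgf,rdm] -> 9 lines: omno yqs vzwgf rdm qcxr wgqg wlrm ogq ipr
Hunk 4: at line 3 remove [rdm,qcxr] add [pain] -> 8 lines: omno yqs vzwgf pain wgqg wlrm ogq ipr

Answer: omno
yqs
vzwgf
pain
wgqg
wlrm
ogq
ipr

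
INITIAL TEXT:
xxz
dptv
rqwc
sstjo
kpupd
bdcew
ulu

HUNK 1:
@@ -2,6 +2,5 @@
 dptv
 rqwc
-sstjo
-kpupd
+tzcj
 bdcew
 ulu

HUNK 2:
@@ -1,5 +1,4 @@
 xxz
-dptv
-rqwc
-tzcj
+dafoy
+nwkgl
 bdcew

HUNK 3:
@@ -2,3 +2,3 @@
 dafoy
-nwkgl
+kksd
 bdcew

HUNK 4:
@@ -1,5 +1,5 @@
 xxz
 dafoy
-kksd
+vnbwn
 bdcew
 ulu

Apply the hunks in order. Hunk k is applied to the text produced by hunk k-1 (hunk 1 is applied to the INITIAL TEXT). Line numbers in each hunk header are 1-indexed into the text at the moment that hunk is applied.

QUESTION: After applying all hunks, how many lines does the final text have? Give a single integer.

Answer: 5

Derivation:
Hunk 1: at line 2 remove [sstjo,kpupd] add [tzcj] -> 6 lines: xxz dptv rqwc tzcj bdcew ulu
Hunk 2: at line 1 remove [dptv,rqwc,tzcj] add [dafoy,nwkgl] -> 5 lines: xxz dafoy nwkgl bdcew ulu
Hunk 3: at line 2 remove [nwkgl] add [kksd] -> 5 lines: xxz dafoy kksd bdcew ulu
Hunk 4: at line 1 remove [kksd] add [vnbwn] -> 5 lines: xxz dafoy vnbwn bdcew ulu
Final line count: 5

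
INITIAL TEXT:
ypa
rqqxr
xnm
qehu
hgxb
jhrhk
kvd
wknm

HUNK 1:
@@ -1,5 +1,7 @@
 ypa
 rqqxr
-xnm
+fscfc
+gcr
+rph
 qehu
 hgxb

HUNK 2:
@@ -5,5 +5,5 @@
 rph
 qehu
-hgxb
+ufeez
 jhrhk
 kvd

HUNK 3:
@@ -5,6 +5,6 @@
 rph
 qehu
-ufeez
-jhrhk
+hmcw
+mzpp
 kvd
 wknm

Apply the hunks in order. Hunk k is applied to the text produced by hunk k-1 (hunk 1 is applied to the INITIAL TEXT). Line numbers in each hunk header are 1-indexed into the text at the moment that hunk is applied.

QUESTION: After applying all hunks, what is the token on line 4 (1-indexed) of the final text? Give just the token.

Hunk 1: at line 1 remove [xnm] add [fscfc,gcr,rph] -> 10 lines: ypa rqqxr fscfc gcr rph qehu hgxb jhrhk kvd wknm
Hunk 2: at line 5 remove [hgxb] add [ufeez] -> 10 lines: ypa rqqxr fscfc gcr rph qehu ufeez jhrhk kvd wknm
Hunk 3: at line 5 remove [ufeez,jhrhk] add [hmcw,mzpp] -> 10 lines: ypa rqqxr fscfc gcr rph qehu hmcw mzpp kvd wknm
Final line 4: gcr

Answer: gcr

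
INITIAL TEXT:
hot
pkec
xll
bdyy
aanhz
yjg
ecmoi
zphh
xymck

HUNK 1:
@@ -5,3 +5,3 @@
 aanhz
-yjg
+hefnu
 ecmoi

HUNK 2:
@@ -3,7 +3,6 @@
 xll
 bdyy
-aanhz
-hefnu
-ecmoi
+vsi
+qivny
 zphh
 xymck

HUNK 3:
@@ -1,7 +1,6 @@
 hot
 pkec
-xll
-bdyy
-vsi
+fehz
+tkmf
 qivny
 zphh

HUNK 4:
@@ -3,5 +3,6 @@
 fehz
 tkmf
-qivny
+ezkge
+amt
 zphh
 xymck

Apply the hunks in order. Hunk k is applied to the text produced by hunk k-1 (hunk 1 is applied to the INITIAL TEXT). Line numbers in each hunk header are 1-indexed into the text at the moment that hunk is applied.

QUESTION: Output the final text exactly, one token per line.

Answer: hot
pkec
fehz
tkmf
ezkge
amt
zphh
xymck

Derivation:
Hunk 1: at line 5 remove [yjg] add [hefnu] -> 9 lines: hot pkec xll bdyy aanhz hefnu ecmoi zphh xymck
Hunk 2: at line 3 remove [aanhz,hefnu,ecmoi] add [vsi,qivny] -> 8 lines: hot pkec xll bdyy vsi qivny zphh xymck
Hunk 3: at line 1 remove [xll,bdyy,vsi] add [fehz,tkmf] -> 7 lines: hot pkec fehz tkmf qivny zphh xymck
Hunk 4: at line 3 remove [qivny] add [ezkge,amt] -> 8 lines: hot pkec fehz tkmf ezkge amt zphh xymck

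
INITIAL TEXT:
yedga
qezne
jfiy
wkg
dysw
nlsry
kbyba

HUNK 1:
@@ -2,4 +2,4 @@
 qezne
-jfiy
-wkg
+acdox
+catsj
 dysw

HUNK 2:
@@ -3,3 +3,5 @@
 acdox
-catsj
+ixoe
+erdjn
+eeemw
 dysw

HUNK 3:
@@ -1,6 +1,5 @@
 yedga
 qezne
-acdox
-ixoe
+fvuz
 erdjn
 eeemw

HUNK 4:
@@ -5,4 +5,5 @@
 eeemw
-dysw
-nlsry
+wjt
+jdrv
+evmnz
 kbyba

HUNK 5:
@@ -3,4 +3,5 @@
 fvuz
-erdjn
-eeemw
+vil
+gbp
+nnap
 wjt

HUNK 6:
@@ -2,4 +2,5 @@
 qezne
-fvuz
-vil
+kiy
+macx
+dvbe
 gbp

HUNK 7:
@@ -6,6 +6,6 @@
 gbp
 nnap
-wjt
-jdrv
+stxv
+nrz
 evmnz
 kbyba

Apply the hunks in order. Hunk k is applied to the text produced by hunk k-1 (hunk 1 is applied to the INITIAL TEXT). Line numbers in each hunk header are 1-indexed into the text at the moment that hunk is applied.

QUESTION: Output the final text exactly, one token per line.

Hunk 1: at line 2 remove [jfiy,wkg] add [acdox,catsj] -> 7 lines: yedga qezne acdox catsj dysw nlsry kbyba
Hunk 2: at line 3 remove [catsj] add [ixoe,erdjn,eeemw] -> 9 lines: yedga qezne acdox ixoe erdjn eeemw dysw nlsry kbyba
Hunk 3: at line 1 remove [acdox,ixoe] add [fvuz] -> 8 lines: yedga qezne fvuz erdjn eeemw dysw nlsry kbyba
Hunk 4: at line 5 remove [dysw,nlsry] add [wjt,jdrv,evmnz] -> 9 lines: yedga qezne fvuz erdjn eeemw wjt jdrv evmnz kbyba
Hunk 5: at line 3 remove [erdjn,eeemw] add [vil,gbp,nnap] -> 10 lines: yedga qezne fvuz vil gbp nnap wjt jdrv evmnz kbyba
Hunk 6: at line 2 remove [fvuz,vil] add [kiy,macx,dvbe] -> 11 lines: yedga qezne kiy macx dvbe gbp nnap wjt jdrv evmnz kbyba
Hunk 7: at line 6 remove [wjt,jdrv] add [stxv,nrz] -> 11 lines: yedga qezne kiy macx dvbe gbp nnap stxv nrz evmnz kbyba

Answer: yedga
qezne
kiy
macx
dvbe
gbp
nnap
stxv
nrz
evmnz
kbyba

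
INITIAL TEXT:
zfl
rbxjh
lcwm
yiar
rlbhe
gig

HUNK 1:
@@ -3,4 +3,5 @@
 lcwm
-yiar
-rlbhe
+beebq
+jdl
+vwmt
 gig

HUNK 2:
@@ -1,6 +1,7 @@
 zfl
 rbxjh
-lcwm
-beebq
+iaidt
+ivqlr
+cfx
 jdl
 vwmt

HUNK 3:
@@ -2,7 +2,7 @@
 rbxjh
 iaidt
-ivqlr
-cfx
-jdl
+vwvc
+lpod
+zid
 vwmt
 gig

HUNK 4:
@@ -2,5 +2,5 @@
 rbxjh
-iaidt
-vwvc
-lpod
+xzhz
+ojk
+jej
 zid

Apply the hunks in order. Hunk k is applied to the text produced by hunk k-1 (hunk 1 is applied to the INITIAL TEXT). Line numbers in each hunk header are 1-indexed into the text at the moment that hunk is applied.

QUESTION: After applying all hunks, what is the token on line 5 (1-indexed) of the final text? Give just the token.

Hunk 1: at line 3 remove [yiar,rlbhe] add [beebq,jdl,vwmt] -> 7 lines: zfl rbxjh lcwm beebq jdl vwmt gig
Hunk 2: at line 1 remove [lcwm,beebq] add [iaidt,ivqlr,cfx] -> 8 lines: zfl rbxjh iaidt ivqlr cfx jdl vwmt gig
Hunk 3: at line 2 remove [ivqlr,cfx,jdl] add [vwvc,lpod,zid] -> 8 lines: zfl rbxjh iaidt vwvc lpod zid vwmt gig
Hunk 4: at line 2 remove [iaidt,vwvc,lpod] add [xzhz,ojk,jej] -> 8 lines: zfl rbxjh xzhz ojk jej zid vwmt gig
Final line 5: jej

Answer: jej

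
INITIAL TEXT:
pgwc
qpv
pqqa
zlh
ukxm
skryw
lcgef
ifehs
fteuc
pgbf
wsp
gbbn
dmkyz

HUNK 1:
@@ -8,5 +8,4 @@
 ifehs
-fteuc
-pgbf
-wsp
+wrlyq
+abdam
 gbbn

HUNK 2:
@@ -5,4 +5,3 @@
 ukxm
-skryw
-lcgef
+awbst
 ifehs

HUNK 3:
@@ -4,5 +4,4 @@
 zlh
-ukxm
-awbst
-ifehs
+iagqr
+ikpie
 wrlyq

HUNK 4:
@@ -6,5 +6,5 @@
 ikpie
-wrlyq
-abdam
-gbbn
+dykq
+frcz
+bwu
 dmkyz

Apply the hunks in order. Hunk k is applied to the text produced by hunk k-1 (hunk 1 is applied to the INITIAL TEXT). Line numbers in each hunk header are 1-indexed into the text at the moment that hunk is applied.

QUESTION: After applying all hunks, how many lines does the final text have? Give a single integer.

Hunk 1: at line 8 remove [fteuc,pgbf,wsp] add [wrlyq,abdam] -> 12 lines: pgwc qpv pqqa zlh ukxm skryw lcgef ifehs wrlyq abdam gbbn dmkyz
Hunk 2: at line 5 remove [skryw,lcgef] add [awbst] -> 11 lines: pgwc qpv pqqa zlh ukxm awbst ifehs wrlyq abdam gbbn dmkyz
Hunk 3: at line 4 remove [ukxm,awbst,ifehs] add [iagqr,ikpie] -> 10 lines: pgwc qpv pqqa zlh iagqr ikpie wrlyq abdam gbbn dmkyz
Hunk 4: at line 6 remove [wrlyq,abdam,gbbn] add [dykq,frcz,bwu] -> 10 lines: pgwc qpv pqqa zlh iagqr ikpie dykq frcz bwu dmkyz
Final line count: 10

Answer: 10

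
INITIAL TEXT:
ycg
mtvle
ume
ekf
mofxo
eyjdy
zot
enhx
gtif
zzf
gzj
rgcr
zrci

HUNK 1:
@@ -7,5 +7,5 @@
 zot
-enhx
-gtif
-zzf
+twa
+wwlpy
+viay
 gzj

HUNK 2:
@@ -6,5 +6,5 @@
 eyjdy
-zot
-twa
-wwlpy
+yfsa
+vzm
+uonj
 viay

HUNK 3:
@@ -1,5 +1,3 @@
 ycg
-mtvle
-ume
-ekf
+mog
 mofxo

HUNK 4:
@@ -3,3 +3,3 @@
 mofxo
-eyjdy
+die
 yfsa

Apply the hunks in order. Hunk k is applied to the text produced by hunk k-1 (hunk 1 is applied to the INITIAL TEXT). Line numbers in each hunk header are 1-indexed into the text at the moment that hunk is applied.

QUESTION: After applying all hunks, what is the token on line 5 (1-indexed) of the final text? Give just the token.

Hunk 1: at line 7 remove [enhx,gtif,zzf] add [twa,wwlpy,viay] -> 13 lines: ycg mtvle ume ekf mofxo eyjdy zot twa wwlpy viay gzj rgcr zrci
Hunk 2: at line 6 remove [zot,twa,wwlpy] add [yfsa,vzm,uonj] -> 13 lines: ycg mtvle ume ekf mofxo eyjdy yfsa vzm uonj viay gzj rgcr zrci
Hunk 3: at line 1 remove [mtvle,ume,ekf] add [mog] -> 11 lines: ycg mog mofxo eyjdy yfsa vzm uonj viay gzj rgcr zrci
Hunk 4: at line 3 remove [eyjdy] add [die] -> 11 lines: ycg mog mofxo die yfsa vzm uonj viay gzj rgcr zrci
Final line 5: yfsa

Answer: yfsa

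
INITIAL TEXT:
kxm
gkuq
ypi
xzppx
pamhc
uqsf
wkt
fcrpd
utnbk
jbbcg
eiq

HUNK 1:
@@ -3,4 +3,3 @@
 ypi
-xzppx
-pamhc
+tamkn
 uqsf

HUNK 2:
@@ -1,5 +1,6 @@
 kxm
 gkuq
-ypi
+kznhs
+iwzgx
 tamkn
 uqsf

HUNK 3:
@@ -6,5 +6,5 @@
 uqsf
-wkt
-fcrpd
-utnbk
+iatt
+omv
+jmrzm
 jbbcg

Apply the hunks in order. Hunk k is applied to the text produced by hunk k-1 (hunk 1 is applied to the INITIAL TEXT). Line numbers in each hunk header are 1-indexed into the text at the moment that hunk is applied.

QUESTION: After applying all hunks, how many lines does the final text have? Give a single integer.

Answer: 11

Derivation:
Hunk 1: at line 3 remove [xzppx,pamhc] add [tamkn] -> 10 lines: kxm gkuq ypi tamkn uqsf wkt fcrpd utnbk jbbcg eiq
Hunk 2: at line 1 remove [ypi] add [kznhs,iwzgx] -> 11 lines: kxm gkuq kznhs iwzgx tamkn uqsf wkt fcrpd utnbk jbbcg eiq
Hunk 3: at line 6 remove [wkt,fcrpd,utnbk] add [iatt,omv,jmrzm] -> 11 lines: kxm gkuq kznhs iwzgx tamkn uqsf iatt omv jmrzm jbbcg eiq
Final line count: 11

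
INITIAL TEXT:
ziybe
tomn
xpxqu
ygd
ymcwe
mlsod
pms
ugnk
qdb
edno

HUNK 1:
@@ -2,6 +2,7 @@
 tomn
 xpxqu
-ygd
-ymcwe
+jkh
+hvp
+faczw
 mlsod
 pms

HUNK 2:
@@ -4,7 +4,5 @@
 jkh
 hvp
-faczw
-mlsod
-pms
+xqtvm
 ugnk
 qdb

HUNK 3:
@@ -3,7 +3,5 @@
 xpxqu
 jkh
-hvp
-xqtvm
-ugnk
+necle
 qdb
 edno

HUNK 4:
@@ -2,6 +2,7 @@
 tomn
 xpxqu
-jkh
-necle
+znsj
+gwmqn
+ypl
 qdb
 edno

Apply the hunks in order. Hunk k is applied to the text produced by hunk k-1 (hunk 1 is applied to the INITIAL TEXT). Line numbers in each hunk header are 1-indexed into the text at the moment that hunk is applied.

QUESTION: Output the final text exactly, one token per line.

Answer: ziybe
tomn
xpxqu
znsj
gwmqn
ypl
qdb
edno

Derivation:
Hunk 1: at line 2 remove [ygd,ymcwe] add [jkh,hvp,faczw] -> 11 lines: ziybe tomn xpxqu jkh hvp faczw mlsod pms ugnk qdb edno
Hunk 2: at line 4 remove [faczw,mlsod,pms] add [xqtvm] -> 9 lines: ziybe tomn xpxqu jkh hvp xqtvm ugnk qdb edno
Hunk 3: at line 3 remove [hvp,xqtvm,ugnk] add [necle] -> 7 lines: ziybe tomn xpxqu jkh necle qdb edno
Hunk 4: at line 2 remove [jkh,necle] add [znsj,gwmqn,ypl] -> 8 lines: ziybe tomn xpxqu znsj gwmqn ypl qdb edno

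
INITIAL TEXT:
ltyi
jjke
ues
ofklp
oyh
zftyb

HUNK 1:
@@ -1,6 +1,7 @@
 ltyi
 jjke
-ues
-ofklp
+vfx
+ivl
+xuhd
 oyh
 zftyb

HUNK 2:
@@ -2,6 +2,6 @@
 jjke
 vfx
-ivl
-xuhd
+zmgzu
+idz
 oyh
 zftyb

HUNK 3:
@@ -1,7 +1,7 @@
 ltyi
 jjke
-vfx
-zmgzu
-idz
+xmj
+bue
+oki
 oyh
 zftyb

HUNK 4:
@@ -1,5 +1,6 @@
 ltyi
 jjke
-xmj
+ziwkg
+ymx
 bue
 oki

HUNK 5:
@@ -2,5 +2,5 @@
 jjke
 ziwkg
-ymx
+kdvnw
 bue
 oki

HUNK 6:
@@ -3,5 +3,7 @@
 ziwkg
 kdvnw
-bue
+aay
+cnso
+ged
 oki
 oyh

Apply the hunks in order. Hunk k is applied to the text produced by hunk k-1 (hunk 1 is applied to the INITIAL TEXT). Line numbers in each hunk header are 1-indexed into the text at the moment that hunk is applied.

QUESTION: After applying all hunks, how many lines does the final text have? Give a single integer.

Hunk 1: at line 1 remove [ues,ofklp] add [vfx,ivl,xuhd] -> 7 lines: ltyi jjke vfx ivl xuhd oyh zftyb
Hunk 2: at line 2 remove [ivl,xuhd] add [zmgzu,idz] -> 7 lines: ltyi jjke vfx zmgzu idz oyh zftyb
Hunk 3: at line 1 remove [vfx,zmgzu,idz] add [xmj,bue,oki] -> 7 lines: ltyi jjke xmj bue oki oyh zftyb
Hunk 4: at line 1 remove [xmj] add [ziwkg,ymx] -> 8 lines: ltyi jjke ziwkg ymx bue oki oyh zftyb
Hunk 5: at line 2 remove [ymx] add [kdvnw] -> 8 lines: ltyi jjke ziwkg kdvnw bue oki oyh zftyb
Hunk 6: at line 3 remove [bue] add [aay,cnso,ged] -> 10 lines: ltyi jjke ziwkg kdvnw aay cnso ged oki oyh zftyb
Final line count: 10

Answer: 10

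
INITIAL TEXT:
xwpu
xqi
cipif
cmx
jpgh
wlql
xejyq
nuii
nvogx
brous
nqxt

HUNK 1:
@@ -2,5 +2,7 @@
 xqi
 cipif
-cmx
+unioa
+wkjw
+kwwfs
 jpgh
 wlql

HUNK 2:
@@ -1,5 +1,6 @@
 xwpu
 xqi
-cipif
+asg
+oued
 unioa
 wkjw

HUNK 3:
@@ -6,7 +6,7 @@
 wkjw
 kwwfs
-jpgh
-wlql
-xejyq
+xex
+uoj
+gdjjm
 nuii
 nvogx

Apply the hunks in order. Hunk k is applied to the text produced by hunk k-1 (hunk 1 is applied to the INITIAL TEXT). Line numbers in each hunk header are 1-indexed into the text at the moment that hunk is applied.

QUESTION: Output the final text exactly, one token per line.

Answer: xwpu
xqi
asg
oued
unioa
wkjw
kwwfs
xex
uoj
gdjjm
nuii
nvogx
brous
nqxt

Derivation:
Hunk 1: at line 2 remove [cmx] add [unioa,wkjw,kwwfs] -> 13 lines: xwpu xqi cipif unioa wkjw kwwfs jpgh wlql xejyq nuii nvogx brous nqxt
Hunk 2: at line 1 remove [cipif] add [asg,oued] -> 14 lines: xwpu xqi asg oued unioa wkjw kwwfs jpgh wlql xejyq nuii nvogx brous nqxt
Hunk 3: at line 6 remove [jpgh,wlql,xejyq] add [xex,uoj,gdjjm] -> 14 lines: xwpu xqi asg oued unioa wkjw kwwfs xex uoj gdjjm nuii nvogx brous nqxt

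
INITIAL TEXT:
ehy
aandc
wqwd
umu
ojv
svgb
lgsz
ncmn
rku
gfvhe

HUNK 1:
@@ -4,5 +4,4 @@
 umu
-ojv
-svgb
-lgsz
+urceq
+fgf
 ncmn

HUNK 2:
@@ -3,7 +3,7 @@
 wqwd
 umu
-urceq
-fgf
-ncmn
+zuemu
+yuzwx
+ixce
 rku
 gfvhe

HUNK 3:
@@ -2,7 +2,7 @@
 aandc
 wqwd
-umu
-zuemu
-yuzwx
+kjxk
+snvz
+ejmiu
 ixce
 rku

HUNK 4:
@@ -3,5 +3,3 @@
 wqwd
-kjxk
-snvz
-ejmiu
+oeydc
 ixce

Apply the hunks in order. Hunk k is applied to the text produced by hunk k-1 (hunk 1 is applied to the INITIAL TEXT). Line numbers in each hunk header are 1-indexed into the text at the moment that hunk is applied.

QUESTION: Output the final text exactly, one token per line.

Hunk 1: at line 4 remove [ojv,svgb,lgsz] add [urceq,fgf] -> 9 lines: ehy aandc wqwd umu urceq fgf ncmn rku gfvhe
Hunk 2: at line 3 remove [urceq,fgf,ncmn] add [zuemu,yuzwx,ixce] -> 9 lines: ehy aandc wqwd umu zuemu yuzwx ixce rku gfvhe
Hunk 3: at line 2 remove [umu,zuemu,yuzwx] add [kjxk,snvz,ejmiu] -> 9 lines: ehy aandc wqwd kjxk snvz ejmiu ixce rku gfvhe
Hunk 4: at line 3 remove [kjxk,snvz,ejmiu] add [oeydc] -> 7 lines: ehy aandc wqwd oeydc ixce rku gfvhe

Answer: ehy
aandc
wqwd
oeydc
ixce
rku
gfvhe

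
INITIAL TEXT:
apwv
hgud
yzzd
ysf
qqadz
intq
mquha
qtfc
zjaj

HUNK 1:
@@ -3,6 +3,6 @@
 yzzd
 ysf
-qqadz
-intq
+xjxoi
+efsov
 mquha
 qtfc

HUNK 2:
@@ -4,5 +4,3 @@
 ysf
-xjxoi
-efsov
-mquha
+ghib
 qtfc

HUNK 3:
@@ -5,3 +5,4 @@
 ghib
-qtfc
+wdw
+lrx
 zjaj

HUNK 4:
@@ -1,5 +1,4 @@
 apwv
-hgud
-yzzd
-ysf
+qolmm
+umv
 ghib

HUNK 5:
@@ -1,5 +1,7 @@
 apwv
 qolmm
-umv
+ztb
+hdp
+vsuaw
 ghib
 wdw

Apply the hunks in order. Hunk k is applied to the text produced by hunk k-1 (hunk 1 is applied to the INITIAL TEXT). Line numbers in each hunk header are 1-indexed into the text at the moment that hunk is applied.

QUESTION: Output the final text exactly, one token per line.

Answer: apwv
qolmm
ztb
hdp
vsuaw
ghib
wdw
lrx
zjaj

Derivation:
Hunk 1: at line 3 remove [qqadz,intq] add [xjxoi,efsov] -> 9 lines: apwv hgud yzzd ysf xjxoi efsov mquha qtfc zjaj
Hunk 2: at line 4 remove [xjxoi,efsov,mquha] add [ghib] -> 7 lines: apwv hgud yzzd ysf ghib qtfc zjaj
Hunk 3: at line 5 remove [qtfc] add [wdw,lrx] -> 8 lines: apwv hgud yzzd ysf ghib wdw lrx zjaj
Hunk 4: at line 1 remove [hgud,yzzd,ysf] add [qolmm,umv] -> 7 lines: apwv qolmm umv ghib wdw lrx zjaj
Hunk 5: at line 1 remove [umv] add [ztb,hdp,vsuaw] -> 9 lines: apwv qolmm ztb hdp vsuaw ghib wdw lrx zjaj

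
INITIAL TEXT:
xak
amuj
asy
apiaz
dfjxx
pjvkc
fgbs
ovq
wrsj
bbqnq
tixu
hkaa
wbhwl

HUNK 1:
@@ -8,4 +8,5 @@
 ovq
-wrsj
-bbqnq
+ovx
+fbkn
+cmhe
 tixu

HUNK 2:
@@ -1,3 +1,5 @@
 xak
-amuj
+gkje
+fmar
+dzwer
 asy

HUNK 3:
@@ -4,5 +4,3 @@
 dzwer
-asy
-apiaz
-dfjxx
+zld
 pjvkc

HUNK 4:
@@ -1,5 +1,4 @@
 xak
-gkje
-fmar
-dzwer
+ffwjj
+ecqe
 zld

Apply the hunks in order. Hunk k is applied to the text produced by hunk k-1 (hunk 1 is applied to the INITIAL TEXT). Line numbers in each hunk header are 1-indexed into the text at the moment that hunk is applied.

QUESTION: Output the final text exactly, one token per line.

Hunk 1: at line 8 remove [wrsj,bbqnq] add [ovx,fbkn,cmhe] -> 14 lines: xak amuj asy apiaz dfjxx pjvkc fgbs ovq ovx fbkn cmhe tixu hkaa wbhwl
Hunk 2: at line 1 remove [amuj] add [gkje,fmar,dzwer] -> 16 lines: xak gkje fmar dzwer asy apiaz dfjxx pjvkc fgbs ovq ovx fbkn cmhe tixu hkaa wbhwl
Hunk 3: at line 4 remove [asy,apiaz,dfjxx] add [zld] -> 14 lines: xak gkje fmar dzwer zld pjvkc fgbs ovq ovx fbkn cmhe tixu hkaa wbhwl
Hunk 4: at line 1 remove [gkje,fmar,dzwer] add [ffwjj,ecqe] -> 13 lines: xak ffwjj ecqe zld pjvkc fgbs ovq ovx fbkn cmhe tixu hkaa wbhwl

Answer: xak
ffwjj
ecqe
zld
pjvkc
fgbs
ovq
ovx
fbkn
cmhe
tixu
hkaa
wbhwl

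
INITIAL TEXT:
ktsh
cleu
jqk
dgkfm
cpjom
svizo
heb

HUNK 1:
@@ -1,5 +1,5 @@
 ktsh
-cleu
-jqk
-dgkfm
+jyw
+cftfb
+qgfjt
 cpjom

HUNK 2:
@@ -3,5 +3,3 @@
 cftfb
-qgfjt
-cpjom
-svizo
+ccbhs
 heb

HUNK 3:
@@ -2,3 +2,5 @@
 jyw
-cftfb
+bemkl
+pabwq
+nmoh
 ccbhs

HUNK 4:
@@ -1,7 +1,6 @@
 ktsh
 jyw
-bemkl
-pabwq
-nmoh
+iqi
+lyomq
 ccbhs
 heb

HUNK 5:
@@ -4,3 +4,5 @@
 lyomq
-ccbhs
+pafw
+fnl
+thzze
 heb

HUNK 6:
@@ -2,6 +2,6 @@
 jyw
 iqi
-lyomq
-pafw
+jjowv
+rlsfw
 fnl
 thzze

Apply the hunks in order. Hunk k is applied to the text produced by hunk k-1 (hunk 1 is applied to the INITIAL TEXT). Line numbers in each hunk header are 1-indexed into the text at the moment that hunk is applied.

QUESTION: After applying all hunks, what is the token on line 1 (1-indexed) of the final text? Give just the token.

Hunk 1: at line 1 remove [cleu,jqk,dgkfm] add [jyw,cftfb,qgfjt] -> 7 lines: ktsh jyw cftfb qgfjt cpjom svizo heb
Hunk 2: at line 3 remove [qgfjt,cpjom,svizo] add [ccbhs] -> 5 lines: ktsh jyw cftfb ccbhs heb
Hunk 3: at line 2 remove [cftfb] add [bemkl,pabwq,nmoh] -> 7 lines: ktsh jyw bemkl pabwq nmoh ccbhs heb
Hunk 4: at line 1 remove [bemkl,pabwq,nmoh] add [iqi,lyomq] -> 6 lines: ktsh jyw iqi lyomq ccbhs heb
Hunk 5: at line 4 remove [ccbhs] add [pafw,fnl,thzze] -> 8 lines: ktsh jyw iqi lyomq pafw fnl thzze heb
Hunk 6: at line 2 remove [lyomq,pafw] add [jjowv,rlsfw] -> 8 lines: ktsh jyw iqi jjowv rlsfw fnl thzze heb
Final line 1: ktsh

Answer: ktsh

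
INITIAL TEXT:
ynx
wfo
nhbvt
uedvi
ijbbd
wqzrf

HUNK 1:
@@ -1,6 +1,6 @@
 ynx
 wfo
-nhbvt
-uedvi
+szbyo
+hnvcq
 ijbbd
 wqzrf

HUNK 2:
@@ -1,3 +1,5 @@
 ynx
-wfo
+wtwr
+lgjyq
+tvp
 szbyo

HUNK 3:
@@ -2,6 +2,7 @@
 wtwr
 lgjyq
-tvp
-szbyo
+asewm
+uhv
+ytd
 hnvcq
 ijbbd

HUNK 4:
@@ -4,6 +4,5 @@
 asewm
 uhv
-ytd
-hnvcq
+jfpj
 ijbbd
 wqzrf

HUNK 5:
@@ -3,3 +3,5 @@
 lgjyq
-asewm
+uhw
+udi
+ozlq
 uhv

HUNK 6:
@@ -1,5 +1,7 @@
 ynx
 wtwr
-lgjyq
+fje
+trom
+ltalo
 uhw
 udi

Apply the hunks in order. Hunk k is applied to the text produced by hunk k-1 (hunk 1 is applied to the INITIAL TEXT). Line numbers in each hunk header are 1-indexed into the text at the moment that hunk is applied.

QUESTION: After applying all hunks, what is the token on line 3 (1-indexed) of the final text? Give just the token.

Answer: fje

Derivation:
Hunk 1: at line 1 remove [nhbvt,uedvi] add [szbyo,hnvcq] -> 6 lines: ynx wfo szbyo hnvcq ijbbd wqzrf
Hunk 2: at line 1 remove [wfo] add [wtwr,lgjyq,tvp] -> 8 lines: ynx wtwr lgjyq tvp szbyo hnvcq ijbbd wqzrf
Hunk 3: at line 2 remove [tvp,szbyo] add [asewm,uhv,ytd] -> 9 lines: ynx wtwr lgjyq asewm uhv ytd hnvcq ijbbd wqzrf
Hunk 4: at line 4 remove [ytd,hnvcq] add [jfpj] -> 8 lines: ynx wtwr lgjyq asewm uhv jfpj ijbbd wqzrf
Hunk 5: at line 3 remove [asewm] add [uhw,udi,ozlq] -> 10 lines: ynx wtwr lgjyq uhw udi ozlq uhv jfpj ijbbd wqzrf
Hunk 6: at line 1 remove [lgjyq] add [fje,trom,ltalo] -> 12 lines: ynx wtwr fje trom ltalo uhw udi ozlq uhv jfpj ijbbd wqzrf
Final line 3: fje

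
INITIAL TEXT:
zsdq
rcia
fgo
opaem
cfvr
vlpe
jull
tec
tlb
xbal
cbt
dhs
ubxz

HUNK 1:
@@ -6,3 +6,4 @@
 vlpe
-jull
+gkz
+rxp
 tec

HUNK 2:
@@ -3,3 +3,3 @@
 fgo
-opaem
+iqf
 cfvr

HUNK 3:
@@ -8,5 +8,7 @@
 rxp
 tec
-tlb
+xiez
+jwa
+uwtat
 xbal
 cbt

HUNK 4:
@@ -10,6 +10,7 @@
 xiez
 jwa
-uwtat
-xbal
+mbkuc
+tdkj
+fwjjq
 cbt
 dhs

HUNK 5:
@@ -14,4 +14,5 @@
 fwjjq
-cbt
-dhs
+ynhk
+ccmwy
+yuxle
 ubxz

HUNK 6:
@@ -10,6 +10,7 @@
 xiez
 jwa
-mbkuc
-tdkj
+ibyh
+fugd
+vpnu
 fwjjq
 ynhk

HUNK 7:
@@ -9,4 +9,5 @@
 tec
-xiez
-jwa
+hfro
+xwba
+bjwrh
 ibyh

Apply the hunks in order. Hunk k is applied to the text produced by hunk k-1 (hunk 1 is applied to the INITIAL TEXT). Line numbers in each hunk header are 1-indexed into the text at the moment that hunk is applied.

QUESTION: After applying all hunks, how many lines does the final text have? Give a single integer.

Hunk 1: at line 6 remove [jull] add [gkz,rxp] -> 14 lines: zsdq rcia fgo opaem cfvr vlpe gkz rxp tec tlb xbal cbt dhs ubxz
Hunk 2: at line 3 remove [opaem] add [iqf] -> 14 lines: zsdq rcia fgo iqf cfvr vlpe gkz rxp tec tlb xbal cbt dhs ubxz
Hunk 3: at line 8 remove [tlb] add [xiez,jwa,uwtat] -> 16 lines: zsdq rcia fgo iqf cfvr vlpe gkz rxp tec xiez jwa uwtat xbal cbt dhs ubxz
Hunk 4: at line 10 remove [uwtat,xbal] add [mbkuc,tdkj,fwjjq] -> 17 lines: zsdq rcia fgo iqf cfvr vlpe gkz rxp tec xiez jwa mbkuc tdkj fwjjq cbt dhs ubxz
Hunk 5: at line 14 remove [cbt,dhs] add [ynhk,ccmwy,yuxle] -> 18 lines: zsdq rcia fgo iqf cfvr vlpe gkz rxp tec xiez jwa mbkuc tdkj fwjjq ynhk ccmwy yuxle ubxz
Hunk 6: at line 10 remove [mbkuc,tdkj] add [ibyh,fugd,vpnu] -> 19 lines: zsdq rcia fgo iqf cfvr vlpe gkz rxp tec xiez jwa ibyh fugd vpnu fwjjq ynhk ccmwy yuxle ubxz
Hunk 7: at line 9 remove [xiez,jwa] add [hfro,xwba,bjwrh] -> 20 lines: zsdq rcia fgo iqf cfvr vlpe gkz rxp tec hfro xwba bjwrh ibyh fugd vpnu fwjjq ynhk ccmwy yuxle ubxz
Final line count: 20

Answer: 20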